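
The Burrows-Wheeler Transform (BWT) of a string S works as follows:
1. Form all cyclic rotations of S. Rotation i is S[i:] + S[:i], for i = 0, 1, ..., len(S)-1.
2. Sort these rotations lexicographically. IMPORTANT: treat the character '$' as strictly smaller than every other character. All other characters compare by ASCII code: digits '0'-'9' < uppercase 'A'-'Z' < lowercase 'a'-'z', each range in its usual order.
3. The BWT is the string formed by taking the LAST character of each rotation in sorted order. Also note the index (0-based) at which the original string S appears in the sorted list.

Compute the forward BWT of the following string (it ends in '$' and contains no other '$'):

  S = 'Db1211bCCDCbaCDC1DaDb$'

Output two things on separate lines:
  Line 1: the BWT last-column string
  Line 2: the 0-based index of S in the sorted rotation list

All 22 rotations (rotation i = S[i:]+S[:i]):
  rot[0] = Db1211bCCDCbaCDC1DaDb$
  rot[1] = b1211bCCDCbaCDC1DaDb$D
  rot[2] = 1211bCCDCbaCDC1DaDb$Db
  rot[3] = 211bCCDCbaCDC1DaDb$Db1
  rot[4] = 11bCCDCbaCDC1DaDb$Db12
  rot[5] = 1bCCDCbaCDC1DaDb$Db121
  rot[6] = bCCDCbaCDC1DaDb$Db1211
  rot[7] = CCDCbaCDC1DaDb$Db1211b
  rot[8] = CDCbaCDC1DaDb$Db1211bC
  rot[9] = DCbaCDC1DaDb$Db1211bCC
  rot[10] = CbaCDC1DaDb$Db1211bCCD
  rot[11] = baCDC1DaDb$Db1211bCCDC
  rot[12] = aCDC1DaDb$Db1211bCCDCb
  rot[13] = CDC1DaDb$Db1211bCCDCba
  rot[14] = DC1DaDb$Db1211bCCDCbaC
  rot[15] = C1DaDb$Db1211bCCDCbaCD
  rot[16] = 1DaDb$Db1211bCCDCbaCDC
  rot[17] = DaDb$Db1211bCCDCbaCDC1
  rot[18] = aDb$Db1211bCCDCbaCDC1D
  rot[19] = Db$Db1211bCCDCbaCDC1Da
  rot[20] = b$Db1211bCCDCbaCDC1DaD
  rot[21] = $Db1211bCCDCbaCDC1DaDb
Sorted (with $ < everything):
  sorted[0] = $Db1211bCCDCbaCDC1DaDb  (last char: 'b')
  sorted[1] = 11bCCDCbaCDC1DaDb$Db12  (last char: '2')
  sorted[2] = 1211bCCDCbaCDC1DaDb$Db  (last char: 'b')
  sorted[3] = 1DaDb$Db1211bCCDCbaCDC  (last char: 'C')
  sorted[4] = 1bCCDCbaCDC1DaDb$Db121  (last char: '1')
  sorted[5] = 211bCCDCbaCDC1DaDb$Db1  (last char: '1')
  sorted[6] = C1DaDb$Db1211bCCDCbaCD  (last char: 'D')
  sorted[7] = CCDCbaCDC1DaDb$Db1211b  (last char: 'b')
  sorted[8] = CDC1DaDb$Db1211bCCDCba  (last char: 'a')
  sorted[9] = CDCbaCDC1DaDb$Db1211bC  (last char: 'C')
  sorted[10] = CbaCDC1DaDb$Db1211bCCD  (last char: 'D')
  sorted[11] = DC1DaDb$Db1211bCCDCbaC  (last char: 'C')
  sorted[12] = DCbaCDC1DaDb$Db1211bCC  (last char: 'C')
  sorted[13] = DaDb$Db1211bCCDCbaCDC1  (last char: '1')
  sorted[14] = Db$Db1211bCCDCbaCDC1Da  (last char: 'a')
  sorted[15] = Db1211bCCDCbaCDC1DaDb$  (last char: '$')
  sorted[16] = aCDC1DaDb$Db1211bCCDCb  (last char: 'b')
  sorted[17] = aDb$Db1211bCCDCbaCDC1D  (last char: 'D')
  sorted[18] = b$Db1211bCCDCbaCDC1DaD  (last char: 'D')
  sorted[19] = b1211bCCDCbaCDC1DaDb$D  (last char: 'D')
  sorted[20] = bCCDCbaCDC1DaDb$Db1211  (last char: '1')
  sorted[21] = baCDC1DaDb$Db1211bCCDC  (last char: 'C')
Last column: b2bC11DbaCDCC1a$bDDD1C
Original string S is at sorted index 15

Answer: b2bC11DbaCDCC1a$bDDD1C
15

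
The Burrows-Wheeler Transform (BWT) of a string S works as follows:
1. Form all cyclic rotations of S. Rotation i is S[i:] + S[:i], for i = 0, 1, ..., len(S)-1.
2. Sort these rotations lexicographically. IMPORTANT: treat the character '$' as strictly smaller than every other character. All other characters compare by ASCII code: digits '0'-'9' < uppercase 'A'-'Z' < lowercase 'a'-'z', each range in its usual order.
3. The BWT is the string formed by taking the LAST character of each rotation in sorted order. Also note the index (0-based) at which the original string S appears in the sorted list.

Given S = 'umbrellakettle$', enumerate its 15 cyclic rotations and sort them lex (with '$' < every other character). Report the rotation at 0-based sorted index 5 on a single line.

Answer: ettle$umbrellak

Derivation:
All 15 rotations (rotation i = S[i:]+S[:i]):
  rot[0] = umbrellakettle$
  rot[1] = mbrellakettle$u
  rot[2] = brellakettle$um
  rot[3] = rellakettle$umb
  rot[4] = ellakettle$umbr
  rot[5] = llakettle$umbre
  rot[6] = lakettle$umbrel
  rot[7] = akettle$umbrell
  rot[8] = kettle$umbrella
  rot[9] = ettle$umbrellak
  rot[10] = ttle$umbrellake
  rot[11] = tle$umbrellaket
  rot[12] = le$umbrellakett
  rot[13] = e$umbrellakettl
  rot[14] = $umbrellakettle
Sorted (with $ < everything):
  sorted[0] = $umbrellakettle
  sorted[1] = akettle$umbrell
  sorted[2] = brellakettle$um
  sorted[3] = e$umbrellakettl
  sorted[4] = ellakettle$umbr
  sorted[5] = ettle$umbrellak
  sorted[6] = kettle$umbrella
  sorted[7] = lakettle$umbrel
  sorted[8] = le$umbrellakett
  sorted[9] = llakettle$umbre
  sorted[10] = mbrellakettle$u
  sorted[11] = rellakettle$umb
  sorted[12] = tle$umbrellaket
  sorted[13] = ttle$umbrellake
  sorted[14] = umbrellakettle$
sorted[5] = ettle$umbrellak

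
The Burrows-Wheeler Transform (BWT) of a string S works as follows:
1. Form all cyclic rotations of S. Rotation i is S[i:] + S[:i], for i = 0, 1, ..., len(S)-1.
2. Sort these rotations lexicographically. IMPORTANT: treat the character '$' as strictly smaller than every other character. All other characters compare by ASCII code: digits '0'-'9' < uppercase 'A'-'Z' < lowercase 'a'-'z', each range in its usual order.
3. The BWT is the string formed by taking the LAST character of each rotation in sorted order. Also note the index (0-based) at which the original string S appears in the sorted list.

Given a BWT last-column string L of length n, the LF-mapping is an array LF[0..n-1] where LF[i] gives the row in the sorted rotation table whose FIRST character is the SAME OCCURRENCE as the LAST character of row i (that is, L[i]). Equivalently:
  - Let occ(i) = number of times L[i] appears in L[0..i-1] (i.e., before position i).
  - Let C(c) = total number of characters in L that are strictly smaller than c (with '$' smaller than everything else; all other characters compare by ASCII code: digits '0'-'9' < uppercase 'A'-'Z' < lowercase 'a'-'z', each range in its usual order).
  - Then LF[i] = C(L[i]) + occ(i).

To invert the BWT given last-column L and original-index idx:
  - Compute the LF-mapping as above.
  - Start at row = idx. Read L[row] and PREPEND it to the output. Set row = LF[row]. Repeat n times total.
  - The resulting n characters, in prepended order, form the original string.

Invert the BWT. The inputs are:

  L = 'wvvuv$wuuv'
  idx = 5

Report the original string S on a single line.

LF mapping: 8 4 5 1 6 0 9 2 3 7
Walk LF starting at row 5, prepending L[row]:
  step 1: row=5, L[5]='$', prepend. Next row=LF[5]=0
  step 2: row=0, L[0]='w', prepend. Next row=LF[0]=8
  step 3: row=8, L[8]='u', prepend. Next row=LF[8]=3
  step 4: row=3, L[3]='u', prepend. Next row=LF[3]=1
  step 5: row=1, L[1]='v', prepend. Next row=LF[1]=4
  step 6: row=4, L[4]='v', prepend. Next row=LF[4]=6
  step 7: row=6, L[6]='w', prepend. Next row=LF[6]=9
  step 8: row=9, L[9]='v', prepend. Next row=LF[9]=7
  step 9: row=7, L[7]='u', prepend. Next row=LF[7]=2
  step 10: row=2, L[2]='v', prepend. Next row=LF[2]=5
Reversed output: vuvwvvuuw$

Answer: vuvwvvuuw$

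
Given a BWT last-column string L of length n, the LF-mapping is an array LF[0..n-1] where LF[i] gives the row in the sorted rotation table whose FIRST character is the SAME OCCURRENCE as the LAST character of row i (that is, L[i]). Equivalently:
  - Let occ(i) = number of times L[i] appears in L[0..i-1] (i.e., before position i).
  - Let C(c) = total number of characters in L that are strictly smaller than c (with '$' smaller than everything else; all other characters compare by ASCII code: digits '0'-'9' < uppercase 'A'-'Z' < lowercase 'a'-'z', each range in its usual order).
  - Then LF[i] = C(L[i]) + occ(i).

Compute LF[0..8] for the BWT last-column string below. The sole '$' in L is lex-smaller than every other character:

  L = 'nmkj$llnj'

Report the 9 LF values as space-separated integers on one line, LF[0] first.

Answer: 7 6 3 1 0 4 5 8 2

Derivation:
Char counts: '$':1, 'j':2, 'k':1, 'l':2, 'm':1, 'n':2
C (first-col start): C('$')=0, C('j')=1, C('k')=3, C('l')=4, C('m')=6, C('n')=7
L[0]='n': occ=0, LF[0]=C('n')+0=7+0=7
L[1]='m': occ=0, LF[1]=C('m')+0=6+0=6
L[2]='k': occ=0, LF[2]=C('k')+0=3+0=3
L[3]='j': occ=0, LF[3]=C('j')+0=1+0=1
L[4]='$': occ=0, LF[4]=C('$')+0=0+0=0
L[5]='l': occ=0, LF[5]=C('l')+0=4+0=4
L[6]='l': occ=1, LF[6]=C('l')+1=4+1=5
L[7]='n': occ=1, LF[7]=C('n')+1=7+1=8
L[8]='j': occ=1, LF[8]=C('j')+1=1+1=2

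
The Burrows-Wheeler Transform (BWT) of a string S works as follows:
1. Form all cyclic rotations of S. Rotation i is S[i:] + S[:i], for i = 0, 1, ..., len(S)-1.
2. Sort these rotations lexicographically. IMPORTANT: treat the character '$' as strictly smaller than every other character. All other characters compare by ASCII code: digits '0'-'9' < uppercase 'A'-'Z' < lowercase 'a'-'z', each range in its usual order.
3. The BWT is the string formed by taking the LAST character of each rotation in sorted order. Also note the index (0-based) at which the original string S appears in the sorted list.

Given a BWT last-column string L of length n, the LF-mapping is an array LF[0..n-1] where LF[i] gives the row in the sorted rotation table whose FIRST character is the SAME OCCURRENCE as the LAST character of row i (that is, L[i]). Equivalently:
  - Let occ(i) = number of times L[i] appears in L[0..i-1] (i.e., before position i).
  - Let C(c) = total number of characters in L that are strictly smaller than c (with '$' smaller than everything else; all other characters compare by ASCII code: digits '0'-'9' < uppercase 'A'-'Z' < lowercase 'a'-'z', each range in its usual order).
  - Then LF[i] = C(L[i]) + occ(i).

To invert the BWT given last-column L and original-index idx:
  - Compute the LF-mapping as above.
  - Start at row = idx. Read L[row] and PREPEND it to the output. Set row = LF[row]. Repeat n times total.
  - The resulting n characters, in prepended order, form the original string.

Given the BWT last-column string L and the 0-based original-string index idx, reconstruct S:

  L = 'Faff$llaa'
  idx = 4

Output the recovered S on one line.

LF mapping: 1 2 5 6 0 7 8 3 4
Walk LF starting at row 4, prepending L[row]:
  step 1: row=4, L[4]='$', prepend. Next row=LF[4]=0
  step 2: row=0, L[0]='F', prepend. Next row=LF[0]=1
  step 3: row=1, L[1]='a', prepend. Next row=LF[1]=2
  step 4: row=2, L[2]='f', prepend. Next row=LF[2]=5
  step 5: row=5, L[5]='l', prepend. Next row=LF[5]=7
  step 6: row=7, L[7]='a', prepend. Next row=LF[7]=3
  step 7: row=3, L[3]='f', prepend. Next row=LF[3]=6
  step 8: row=6, L[6]='l', prepend. Next row=LF[6]=8
  step 9: row=8, L[8]='a', prepend. Next row=LF[8]=4
Reversed output: alfalfaF$

Answer: alfalfaF$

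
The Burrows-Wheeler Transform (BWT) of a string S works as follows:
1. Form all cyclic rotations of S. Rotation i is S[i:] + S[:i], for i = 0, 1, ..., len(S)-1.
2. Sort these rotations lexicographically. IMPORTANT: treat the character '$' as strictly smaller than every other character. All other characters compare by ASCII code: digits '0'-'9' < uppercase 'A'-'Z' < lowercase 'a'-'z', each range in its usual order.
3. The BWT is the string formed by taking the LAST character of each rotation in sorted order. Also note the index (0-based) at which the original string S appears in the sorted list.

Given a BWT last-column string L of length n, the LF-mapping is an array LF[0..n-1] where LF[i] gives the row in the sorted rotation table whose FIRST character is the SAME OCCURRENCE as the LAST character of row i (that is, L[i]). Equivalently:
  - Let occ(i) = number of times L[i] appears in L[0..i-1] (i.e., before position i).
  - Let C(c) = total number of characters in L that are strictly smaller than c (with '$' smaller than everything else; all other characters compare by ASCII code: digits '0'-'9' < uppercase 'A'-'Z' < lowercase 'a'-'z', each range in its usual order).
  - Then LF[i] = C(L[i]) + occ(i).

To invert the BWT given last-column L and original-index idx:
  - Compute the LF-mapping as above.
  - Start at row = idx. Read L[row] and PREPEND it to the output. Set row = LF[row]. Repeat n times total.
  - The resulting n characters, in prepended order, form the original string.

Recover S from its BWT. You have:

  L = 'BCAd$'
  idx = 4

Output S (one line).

LF mapping: 2 3 1 4 0
Walk LF starting at row 4, prepending L[row]:
  step 1: row=4, L[4]='$', prepend. Next row=LF[4]=0
  step 2: row=0, L[0]='B', prepend. Next row=LF[0]=2
  step 3: row=2, L[2]='A', prepend. Next row=LF[2]=1
  step 4: row=1, L[1]='C', prepend. Next row=LF[1]=3
  step 5: row=3, L[3]='d', prepend. Next row=LF[3]=4
Reversed output: dCAB$

Answer: dCAB$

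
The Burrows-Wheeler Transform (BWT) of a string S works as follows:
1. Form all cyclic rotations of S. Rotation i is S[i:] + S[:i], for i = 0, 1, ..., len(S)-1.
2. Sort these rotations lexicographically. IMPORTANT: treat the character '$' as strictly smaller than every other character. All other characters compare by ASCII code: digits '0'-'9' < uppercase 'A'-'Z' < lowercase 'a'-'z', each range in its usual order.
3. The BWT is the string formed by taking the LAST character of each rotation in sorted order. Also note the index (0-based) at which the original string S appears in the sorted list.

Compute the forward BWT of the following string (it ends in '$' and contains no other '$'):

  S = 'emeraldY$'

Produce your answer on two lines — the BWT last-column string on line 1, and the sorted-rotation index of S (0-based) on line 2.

Answer: Ydrl$maee
4

Derivation:
All 9 rotations (rotation i = S[i:]+S[:i]):
  rot[0] = emeraldY$
  rot[1] = meraldY$e
  rot[2] = eraldY$em
  rot[3] = raldY$eme
  rot[4] = aldY$emer
  rot[5] = ldY$emera
  rot[6] = dY$emeral
  rot[7] = Y$emerald
  rot[8] = $emeraldY
Sorted (with $ < everything):
  sorted[0] = $emeraldY  (last char: 'Y')
  sorted[1] = Y$emerald  (last char: 'd')
  sorted[2] = aldY$emer  (last char: 'r')
  sorted[3] = dY$emeral  (last char: 'l')
  sorted[4] = emeraldY$  (last char: '$')
  sorted[5] = eraldY$em  (last char: 'm')
  sorted[6] = ldY$emera  (last char: 'a')
  sorted[7] = meraldY$e  (last char: 'e')
  sorted[8] = raldY$eme  (last char: 'e')
Last column: Ydrl$maee
Original string S is at sorted index 4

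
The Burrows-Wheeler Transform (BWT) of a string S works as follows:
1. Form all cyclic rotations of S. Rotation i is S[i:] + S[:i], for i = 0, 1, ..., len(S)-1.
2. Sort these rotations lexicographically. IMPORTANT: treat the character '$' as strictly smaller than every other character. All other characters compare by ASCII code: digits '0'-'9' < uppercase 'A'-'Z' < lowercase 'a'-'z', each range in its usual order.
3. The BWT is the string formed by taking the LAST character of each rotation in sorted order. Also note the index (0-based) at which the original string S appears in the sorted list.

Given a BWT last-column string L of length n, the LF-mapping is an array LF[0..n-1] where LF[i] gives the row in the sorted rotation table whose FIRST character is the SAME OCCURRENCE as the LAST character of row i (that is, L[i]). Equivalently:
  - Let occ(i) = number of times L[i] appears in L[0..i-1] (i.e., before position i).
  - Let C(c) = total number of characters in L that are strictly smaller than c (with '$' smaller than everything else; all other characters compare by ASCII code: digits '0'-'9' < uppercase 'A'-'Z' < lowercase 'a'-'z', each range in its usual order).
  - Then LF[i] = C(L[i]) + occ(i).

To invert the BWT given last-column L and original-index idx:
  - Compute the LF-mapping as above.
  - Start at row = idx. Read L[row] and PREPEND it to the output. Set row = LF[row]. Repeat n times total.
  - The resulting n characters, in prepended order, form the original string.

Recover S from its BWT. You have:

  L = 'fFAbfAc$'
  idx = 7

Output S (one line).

LF mapping: 6 3 1 4 7 2 5 0
Walk LF starting at row 7, prepending L[row]:
  step 1: row=7, L[7]='$', prepend. Next row=LF[7]=0
  step 2: row=0, L[0]='f', prepend. Next row=LF[0]=6
  step 3: row=6, L[6]='c', prepend. Next row=LF[6]=5
  step 4: row=5, L[5]='A', prepend. Next row=LF[5]=2
  step 5: row=2, L[2]='A', prepend. Next row=LF[2]=1
  step 6: row=1, L[1]='F', prepend. Next row=LF[1]=3
  step 7: row=3, L[3]='b', prepend. Next row=LF[3]=4
  step 8: row=4, L[4]='f', prepend. Next row=LF[4]=7
Reversed output: fbFAAcf$

Answer: fbFAAcf$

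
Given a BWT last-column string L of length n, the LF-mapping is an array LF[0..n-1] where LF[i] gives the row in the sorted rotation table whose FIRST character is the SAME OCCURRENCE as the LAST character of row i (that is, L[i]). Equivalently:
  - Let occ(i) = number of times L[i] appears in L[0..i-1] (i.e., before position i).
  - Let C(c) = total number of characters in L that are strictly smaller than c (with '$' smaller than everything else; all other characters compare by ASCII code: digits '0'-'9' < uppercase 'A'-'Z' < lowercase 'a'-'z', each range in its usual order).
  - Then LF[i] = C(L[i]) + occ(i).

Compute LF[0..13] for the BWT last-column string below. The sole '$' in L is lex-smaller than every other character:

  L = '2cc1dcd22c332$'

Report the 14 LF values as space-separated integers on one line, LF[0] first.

Char counts: '$':1, '1':1, '2':4, '3':2, 'c':4, 'd':2
C (first-col start): C('$')=0, C('1')=1, C('2')=2, C('3')=6, C('c')=8, C('d')=12
L[0]='2': occ=0, LF[0]=C('2')+0=2+0=2
L[1]='c': occ=0, LF[1]=C('c')+0=8+0=8
L[2]='c': occ=1, LF[2]=C('c')+1=8+1=9
L[3]='1': occ=0, LF[3]=C('1')+0=1+0=1
L[4]='d': occ=0, LF[4]=C('d')+0=12+0=12
L[5]='c': occ=2, LF[5]=C('c')+2=8+2=10
L[6]='d': occ=1, LF[6]=C('d')+1=12+1=13
L[7]='2': occ=1, LF[7]=C('2')+1=2+1=3
L[8]='2': occ=2, LF[8]=C('2')+2=2+2=4
L[9]='c': occ=3, LF[9]=C('c')+3=8+3=11
L[10]='3': occ=0, LF[10]=C('3')+0=6+0=6
L[11]='3': occ=1, LF[11]=C('3')+1=6+1=7
L[12]='2': occ=3, LF[12]=C('2')+3=2+3=5
L[13]='$': occ=0, LF[13]=C('$')+0=0+0=0

Answer: 2 8 9 1 12 10 13 3 4 11 6 7 5 0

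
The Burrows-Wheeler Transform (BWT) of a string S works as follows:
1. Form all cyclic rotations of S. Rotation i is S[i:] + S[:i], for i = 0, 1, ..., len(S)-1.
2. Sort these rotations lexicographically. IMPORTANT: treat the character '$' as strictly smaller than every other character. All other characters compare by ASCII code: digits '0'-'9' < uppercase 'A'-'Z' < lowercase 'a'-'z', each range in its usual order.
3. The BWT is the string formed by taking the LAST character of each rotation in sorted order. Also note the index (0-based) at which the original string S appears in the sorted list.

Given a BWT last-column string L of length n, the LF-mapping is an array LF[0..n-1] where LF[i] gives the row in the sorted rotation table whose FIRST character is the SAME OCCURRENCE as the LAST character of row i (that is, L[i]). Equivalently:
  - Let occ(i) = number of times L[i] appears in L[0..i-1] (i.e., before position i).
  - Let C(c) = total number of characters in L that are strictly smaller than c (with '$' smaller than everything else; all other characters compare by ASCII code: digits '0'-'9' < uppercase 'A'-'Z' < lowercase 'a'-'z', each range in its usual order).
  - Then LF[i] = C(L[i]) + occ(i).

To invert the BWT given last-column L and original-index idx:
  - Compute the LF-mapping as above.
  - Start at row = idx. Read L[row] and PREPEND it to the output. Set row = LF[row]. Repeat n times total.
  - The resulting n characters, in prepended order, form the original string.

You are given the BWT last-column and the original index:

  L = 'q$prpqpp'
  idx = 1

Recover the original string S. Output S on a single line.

LF mapping: 5 0 1 7 2 6 3 4
Walk LF starting at row 1, prepending L[row]:
  step 1: row=1, L[1]='$', prepend. Next row=LF[1]=0
  step 2: row=0, L[0]='q', prepend. Next row=LF[0]=5
  step 3: row=5, L[5]='q', prepend. Next row=LF[5]=6
  step 4: row=6, L[6]='p', prepend. Next row=LF[6]=3
  step 5: row=3, L[3]='r', prepend. Next row=LF[3]=7
  step 6: row=7, L[7]='p', prepend. Next row=LF[7]=4
  step 7: row=4, L[4]='p', prepend. Next row=LF[4]=2
  step 8: row=2, L[2]='p', prepend. Next row=LF[2]=1
Reversed output: ppprpqq$

Answer: ppprpqq$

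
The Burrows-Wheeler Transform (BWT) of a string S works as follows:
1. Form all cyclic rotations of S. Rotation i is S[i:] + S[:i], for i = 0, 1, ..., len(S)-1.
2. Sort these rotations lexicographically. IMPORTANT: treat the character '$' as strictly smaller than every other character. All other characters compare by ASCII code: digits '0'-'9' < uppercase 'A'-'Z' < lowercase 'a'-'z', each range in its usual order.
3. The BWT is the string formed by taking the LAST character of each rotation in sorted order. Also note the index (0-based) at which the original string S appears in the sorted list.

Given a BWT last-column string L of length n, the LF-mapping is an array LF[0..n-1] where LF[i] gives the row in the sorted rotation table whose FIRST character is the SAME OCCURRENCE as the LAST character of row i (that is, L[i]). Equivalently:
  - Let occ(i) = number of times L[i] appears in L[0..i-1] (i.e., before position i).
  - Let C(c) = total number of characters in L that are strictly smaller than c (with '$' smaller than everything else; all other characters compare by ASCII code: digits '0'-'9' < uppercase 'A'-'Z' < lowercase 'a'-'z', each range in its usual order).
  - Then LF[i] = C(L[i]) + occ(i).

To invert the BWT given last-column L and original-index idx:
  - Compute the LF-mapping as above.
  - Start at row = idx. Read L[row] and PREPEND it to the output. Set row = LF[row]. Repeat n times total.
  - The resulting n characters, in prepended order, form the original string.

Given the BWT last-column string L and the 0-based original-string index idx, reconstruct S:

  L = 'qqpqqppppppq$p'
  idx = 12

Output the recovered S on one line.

LF mapping: 9 10 1 11 12 2 3 4 5 6 7 13 0 8
Walk LF starting at row 12, prepending L[row]:
  step 1: row=12, L[12]='$', prepend. Next row=LF[12]=0
  step 2: row=0, L[0]='q', prepend. Next row=LF[0]=9
  step 3: row=9, L[9]='p', prepend. Next row=LF[9]=6
  step 4: row=6, L[6]='p', prepend. Next row=LF[6]=3
  step 5: row=3, L[3]='q', prepend. Next row=LF[3]=11
  step 6: row=11, L[11]='q', prepend. Next row=LF[11]=13
  step 7: row=13, L[13]='p', prepend. Next row=LF[13]=8
  step 8: row=8, L[8]='p', prepend. Next row=LF[8]=5
  step 9: row=5, L[5]='p', prepend. Next row=LF[5]=2
  step 10: row=2, L[2]='p', prepend. Next row=LF[2]=1
  step 11: row=1, L[1]='q', prepend. Next row=LF[1]=10
  step 12: row=10, L[10]='p', prepend. Next row=LF[10]=7
  step 13: row=7, L[7]='p', prepend. Next row=LF[7]=4
  step 14: row=4, L[4]='q', prepend. Next row=LF[4]=12
Reversed output: qppqppppqqppq$

Answer: qppqppppqqppq$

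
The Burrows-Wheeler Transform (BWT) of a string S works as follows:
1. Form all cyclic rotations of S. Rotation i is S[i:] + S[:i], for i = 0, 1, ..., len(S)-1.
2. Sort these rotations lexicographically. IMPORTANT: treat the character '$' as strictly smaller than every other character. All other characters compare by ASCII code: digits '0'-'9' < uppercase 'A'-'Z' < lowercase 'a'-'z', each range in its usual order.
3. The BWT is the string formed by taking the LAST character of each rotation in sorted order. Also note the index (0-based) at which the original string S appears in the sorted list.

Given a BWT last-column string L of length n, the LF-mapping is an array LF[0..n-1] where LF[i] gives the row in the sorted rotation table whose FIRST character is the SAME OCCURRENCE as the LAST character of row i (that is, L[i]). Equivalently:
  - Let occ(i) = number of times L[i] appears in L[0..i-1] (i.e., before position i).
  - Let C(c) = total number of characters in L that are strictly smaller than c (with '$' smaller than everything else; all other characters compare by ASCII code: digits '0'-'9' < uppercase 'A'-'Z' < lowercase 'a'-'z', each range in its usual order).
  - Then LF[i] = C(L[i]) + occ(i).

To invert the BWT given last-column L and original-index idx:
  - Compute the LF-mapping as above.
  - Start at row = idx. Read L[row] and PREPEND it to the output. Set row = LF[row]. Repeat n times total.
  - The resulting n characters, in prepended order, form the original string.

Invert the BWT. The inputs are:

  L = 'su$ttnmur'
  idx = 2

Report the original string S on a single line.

Answer: ntruumts$

Derivation:
LF mapping: 4 7 0 5 6 2 1 8 3
Walk LF starting at row 2, prepending L[row]:
  step 1: row=2, L[2]='$', prepend. Next row=LF[2]=0
  step 2: row=0, L[0]='s', prepend. Next row=LF[0]=4
  step 3: row=4, L[4]='t', prepend. Next row=LF[4]=6
  step 4: row=6, L[6]='m', prepend. Next row=LF[6]=1
  step 5: row=1, L[1]='u', prepend. Next row=LF[1]=7
  step 6: row=7, L[7]='u', prepend. Next row=LF[7]=8
  step 7: row=8, L[8]='r', prepend. Next row=LF[8]=3
  step 8: row=3, L[3]='t', prepend. Next row=LF[3]=5
  step 9: row=5, L[5]='n', prepend. Next row=LF[5]=2
Reversed output: ntruumts$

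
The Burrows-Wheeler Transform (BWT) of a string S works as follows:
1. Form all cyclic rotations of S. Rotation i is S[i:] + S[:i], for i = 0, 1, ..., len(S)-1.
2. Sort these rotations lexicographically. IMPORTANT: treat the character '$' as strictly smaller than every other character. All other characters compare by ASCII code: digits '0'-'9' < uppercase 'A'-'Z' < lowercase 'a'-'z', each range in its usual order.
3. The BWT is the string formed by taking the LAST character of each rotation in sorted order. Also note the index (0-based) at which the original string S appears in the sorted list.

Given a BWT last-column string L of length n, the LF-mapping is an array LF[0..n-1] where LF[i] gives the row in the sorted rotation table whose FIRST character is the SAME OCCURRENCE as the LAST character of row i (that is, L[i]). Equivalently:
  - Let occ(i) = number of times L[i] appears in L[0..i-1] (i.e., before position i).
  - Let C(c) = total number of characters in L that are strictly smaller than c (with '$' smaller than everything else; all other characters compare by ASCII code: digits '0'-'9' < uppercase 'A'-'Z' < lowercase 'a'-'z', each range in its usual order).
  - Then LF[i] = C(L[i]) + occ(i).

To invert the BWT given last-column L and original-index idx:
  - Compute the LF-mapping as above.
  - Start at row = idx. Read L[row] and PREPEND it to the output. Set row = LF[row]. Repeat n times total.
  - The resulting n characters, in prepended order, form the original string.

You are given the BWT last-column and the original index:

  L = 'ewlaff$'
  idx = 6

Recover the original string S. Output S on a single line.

Answer: waffle$

Derivation:
LF mapping: 2 6 5 1 3 4 0
Walk LF starting at row 6, prepending L[row]:
  step 1: row=6, L[6]='$', prepend. Next row=LF[6]=0
  step 2: row=0, L[0]='e', prepend. Next row=LF[0]=2
  step 3: row=2, L[2]='l', prepend. Next row=LF[2]=5
  step 4: row=5, L[5]='f', prepend. Next row=LF[5]=4
  step 5: row=4, L[4]='f', prepend. Next row=LF[4]=3
  step 6: row=3, L[3]='a', prepend. Next row=LF[3]=1
  step 7: row=1, L[1]='w', prepend. Next row=LF[1]=6
Reversed output: waffle$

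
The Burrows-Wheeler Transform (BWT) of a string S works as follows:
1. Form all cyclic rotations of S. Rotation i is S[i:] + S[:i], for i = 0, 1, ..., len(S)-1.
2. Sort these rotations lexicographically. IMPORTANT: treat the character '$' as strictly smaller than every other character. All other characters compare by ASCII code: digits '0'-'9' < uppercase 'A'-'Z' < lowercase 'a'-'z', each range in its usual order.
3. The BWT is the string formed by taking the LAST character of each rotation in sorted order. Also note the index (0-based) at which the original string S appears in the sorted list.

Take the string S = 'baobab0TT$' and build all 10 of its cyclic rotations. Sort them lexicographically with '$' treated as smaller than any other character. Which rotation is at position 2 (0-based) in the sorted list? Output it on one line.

All 10 rotations (rotation i = S[i:]+S[:i]):
  rot[0] = baobab0TT$
  rot[1] = aobab0TT$b
  rot[2] = obab0TT$ba
  rot[3] = bab0TT$bao
  rot[4] = ab0TT$baob
  rot[5] = b0TT$baoba
  rot[6] = 0TT$baobab
  rot[7] = TT$baobab0
  rot[8] = T$baobab0T
  rot[9] = $baobab0TT
Sorted (with $ < everything):
  sorted[0] = $baobab0TT
  sorted[1] = 0TT$baobab
  sorted[2] = T$baobab0T
  sorted[3] = TT$baobab0
  sorted[4] = ab0TT$baob
  sorted[5] = aobab0TT$b
  sorted[6] = b0TT$baoba
  sorted[7] = bab0TT$bao
  sorted[8] = baobab0TT$
  sorted[9] = obab0TT$ba
sorted[2] = T$baobab0T

Answer: T$baobab0T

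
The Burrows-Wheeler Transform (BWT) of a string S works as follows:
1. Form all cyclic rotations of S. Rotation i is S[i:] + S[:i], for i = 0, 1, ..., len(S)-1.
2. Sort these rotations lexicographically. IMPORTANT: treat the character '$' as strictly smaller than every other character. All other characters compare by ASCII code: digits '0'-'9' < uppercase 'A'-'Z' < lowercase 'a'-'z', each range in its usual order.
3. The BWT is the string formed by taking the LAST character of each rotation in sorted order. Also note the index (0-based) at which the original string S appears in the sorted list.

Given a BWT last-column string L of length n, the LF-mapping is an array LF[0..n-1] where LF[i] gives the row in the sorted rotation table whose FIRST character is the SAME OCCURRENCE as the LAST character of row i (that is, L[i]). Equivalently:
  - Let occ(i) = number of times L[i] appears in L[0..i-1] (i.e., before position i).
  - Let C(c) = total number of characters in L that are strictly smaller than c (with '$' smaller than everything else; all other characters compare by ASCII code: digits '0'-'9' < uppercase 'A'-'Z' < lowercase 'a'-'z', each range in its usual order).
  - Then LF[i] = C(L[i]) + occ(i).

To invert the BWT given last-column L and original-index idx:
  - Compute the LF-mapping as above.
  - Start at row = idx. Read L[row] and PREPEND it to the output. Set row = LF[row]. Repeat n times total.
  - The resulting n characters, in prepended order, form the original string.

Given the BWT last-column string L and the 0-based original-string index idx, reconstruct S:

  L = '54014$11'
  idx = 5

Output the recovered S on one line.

Answer: 4011415$

Derivation:
LF mapping: 7 5 1 2 6 0 3 4
Walk LF starting at row 5, prepending L[row]:
  step 1: row=5, L[5]='$', prepend. Next row=LF[5]=0
  step 2: row=0, L[0]='5', prepend. Next row=LF[0]=7
  step 3: row=7, L[7]='1', prepend. Next row=LF[7]=4
  step 4: row=4, L[4]='4', prepend. Next row=LF[4]=6
  step 5: row=6, L[6]='1', prepend. Next row=LF[6]=3
  step 6: row=3, L[3]='1', prepend. Next row=LF[3]=2
  step 7: row=2, L[2]='0', prepend. Next row=LF[2]=1
  step 8: row=1, L[1]='4', prepend. Next row=LF[1]=5
Reversed output: 4011415$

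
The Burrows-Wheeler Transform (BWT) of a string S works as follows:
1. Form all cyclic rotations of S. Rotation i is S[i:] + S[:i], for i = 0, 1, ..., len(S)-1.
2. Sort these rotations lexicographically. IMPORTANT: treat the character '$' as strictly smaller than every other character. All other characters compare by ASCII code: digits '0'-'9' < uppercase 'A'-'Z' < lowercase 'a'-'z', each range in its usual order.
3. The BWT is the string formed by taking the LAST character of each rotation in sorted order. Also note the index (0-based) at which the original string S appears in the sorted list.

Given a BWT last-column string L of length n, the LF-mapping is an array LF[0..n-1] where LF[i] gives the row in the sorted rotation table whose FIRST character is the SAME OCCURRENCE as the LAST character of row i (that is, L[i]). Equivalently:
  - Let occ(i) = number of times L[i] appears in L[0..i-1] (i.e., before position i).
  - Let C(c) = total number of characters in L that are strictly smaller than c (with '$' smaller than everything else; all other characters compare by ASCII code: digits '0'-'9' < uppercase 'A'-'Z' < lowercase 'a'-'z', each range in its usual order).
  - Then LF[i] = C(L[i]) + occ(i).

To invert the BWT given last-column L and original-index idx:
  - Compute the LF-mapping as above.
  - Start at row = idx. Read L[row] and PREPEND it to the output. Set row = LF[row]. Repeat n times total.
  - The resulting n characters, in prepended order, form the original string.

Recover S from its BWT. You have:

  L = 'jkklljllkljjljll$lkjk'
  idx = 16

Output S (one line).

LF mapping: 1 7 8 12 13 2 14 15 9 16 3 4 17 5 18 19 0 20 10 6 11
Walk LF starting at row 16, prepending L[row]:
  step 1: row=16, L[16]='$', prepend. Next row=LF[16]=0
  step 2: row=0, L[0]='j', prepend. Next row=LF[0]=1
  step 3: row=1, L[1]='k', prepend. Next row=LF[1]=7
  step 4: row=7, L[7]='l', prepend. Next row=LF[7]=15
  step 5: row=15, L[15]='l', prepend. Next row=LF[15]=19
  step 6: row=19, L[19]='j', prepend. Next row=LF[19]=6
  step 7: row=6, L[6]='l', prepend. Next row=LF[6]=14
  step 8: row=14, L[14]='l', prepend. Next row=LF[14]=18
  step 9: row=18, L[18]='k', prepend. Next row=LF[18]=10
  step 10: row=10, L[10]='j', prepend. Next row=LF[10]=3
  step 11: row=3, L[3]='l', prepend. Next row=LF[3]=12
  step 12: row=12, L[12]='l', prepend. Next row=LF[12]=17
  step 13: row=17, L[17]='l', prepend. Next row=LF[17]=20
  step 14: row=20, L[20]='k', prepend. Next row=LF[20]=11
  step 15: row=11, L[11]='j', prepend. Next row=LF[11]=4
  step 16: row=4, L[4]='l', prepend. Next row=LF[4]=13
  step 17: row=13, L[13]='j', prepend. Next row=LF[13]=5
  step 18: row=5, L[5]='j', prepend. Next row=LF[5]=2
  step 19: row=2, L[2]='k', prepend. Next row=LF[2]=8
  step 20: row=8, L[8]='k', prepend. Next row=LF[8]=9
  step 21: row=9, L[9]='l', prepend. Next row=LF[9]=16
Reversed output: lkkjjljkllljklljllkj$

Answer: lkkjjljkllljklljllkj$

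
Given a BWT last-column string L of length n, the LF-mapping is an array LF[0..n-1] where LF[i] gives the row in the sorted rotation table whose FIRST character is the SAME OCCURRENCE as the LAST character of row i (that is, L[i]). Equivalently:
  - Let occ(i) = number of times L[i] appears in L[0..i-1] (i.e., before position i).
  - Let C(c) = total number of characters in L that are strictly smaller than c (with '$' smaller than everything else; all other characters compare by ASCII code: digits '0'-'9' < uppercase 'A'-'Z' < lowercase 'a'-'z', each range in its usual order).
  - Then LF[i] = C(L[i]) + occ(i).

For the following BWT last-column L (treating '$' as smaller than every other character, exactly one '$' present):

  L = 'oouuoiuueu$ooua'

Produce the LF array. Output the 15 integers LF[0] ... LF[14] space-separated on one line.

Char counts: '$':1, 'a':1, 'e':1, 'i':1, 'o':5, 'u':6
C (first-col start): C('$')=0, C('a')=1, C('e')=2, C('i')=3, C('o')=4, C('u')=9
L[0]='o': occ=0, LF[0]=C('o')+0=4+0=4
L[1]='o': occ=1, LF[1]=C('o')+1=4+1=5
L[2]='u': occ=0, LF[2]=C('u')+0=9+0=9
L[3]='u': occ=1, LF[3]=C('u')+1=9+1=10
L[4]='o': occ=2, LF[4]=C('o')+2=4+2=6
L[5]='i': occ=0, LF[5]=C('i')+0=3+0=3
L[6]='u': occ=2, LF[6]=C('u')+2=9+2=11
L[7]='u': occ=3, LF[7]=C('u')+3=9+3=12
L[8]='e': occ=0, LF[8]=C('e')+0=2+0=2
L[9]='u': occ=4, LF[9]=C('u')+4=9+4=13
L[10]='$': occ=0, LF[10]=C('$')+0=0+0=0
L[11]='o': occ=3, LF[11]=C('o')+3=4+3=7
L[12]='o': occ=4, LF[12]=C('o')+4=4+4=8
L[13]='u': occ=5, LF[13]=C('u')+5=9+5=14
L[14]='a': occ=0, LF[14]=C('a')+0=1+0=1

Answer: 4 5 9 10 6 3 11 12 2 13 0 7 8 14 1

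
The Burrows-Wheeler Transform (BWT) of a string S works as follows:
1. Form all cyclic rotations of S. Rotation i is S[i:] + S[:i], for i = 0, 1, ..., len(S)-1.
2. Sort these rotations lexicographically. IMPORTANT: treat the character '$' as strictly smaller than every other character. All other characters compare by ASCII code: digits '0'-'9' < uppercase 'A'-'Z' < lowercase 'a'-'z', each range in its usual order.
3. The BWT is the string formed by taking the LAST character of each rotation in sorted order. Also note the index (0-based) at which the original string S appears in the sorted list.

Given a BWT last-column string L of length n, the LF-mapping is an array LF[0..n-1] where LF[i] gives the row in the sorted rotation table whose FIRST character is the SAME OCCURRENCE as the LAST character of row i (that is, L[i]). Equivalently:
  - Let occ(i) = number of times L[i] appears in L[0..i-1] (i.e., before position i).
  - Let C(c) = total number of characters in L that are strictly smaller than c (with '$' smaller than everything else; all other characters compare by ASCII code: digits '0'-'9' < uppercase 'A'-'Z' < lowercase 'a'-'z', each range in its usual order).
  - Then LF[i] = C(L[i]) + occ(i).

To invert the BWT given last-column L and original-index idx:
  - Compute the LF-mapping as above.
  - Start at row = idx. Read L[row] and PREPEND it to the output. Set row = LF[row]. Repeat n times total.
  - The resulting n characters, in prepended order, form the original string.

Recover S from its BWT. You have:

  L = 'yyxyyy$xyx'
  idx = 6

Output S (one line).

LF mapping: 4 5 1 6 7 8 0 2 9 3
Walk LF starting at row 6, prepending L[row]:
  step 1: row=6, L[6]='$', prepend. Next row=LF[6]=0
  step 2: row=0, L[0]='y', prepend. Next row=LF[0]=4
  step 3: row=4, L[4]='y', prepend. Next row=LF[4]=7
  step 4: row=7, L[7]='x', prepend. Next row=LF[7]=2
  step 5: row=2, L[2]='x', prepend. Next row=LF[2]=1
  step 6: row=1, L[1]='y', prepend. Next row=LF[1]=5
  step 7: row=5, L[5]='y', prepend. Next row=LF[5]=8
  step 8: row=8, L[8]='y', prepend. Next row=LF[8]=9
  step 9: row=9, L[9]='x', prepend. Next row=LF[9]=3
  step 10: row=3, L[3]='y', prepend. Next row=LF[3]=6
Reversed output: yxyyyxxyy$

Answer: yxyyyxxyy$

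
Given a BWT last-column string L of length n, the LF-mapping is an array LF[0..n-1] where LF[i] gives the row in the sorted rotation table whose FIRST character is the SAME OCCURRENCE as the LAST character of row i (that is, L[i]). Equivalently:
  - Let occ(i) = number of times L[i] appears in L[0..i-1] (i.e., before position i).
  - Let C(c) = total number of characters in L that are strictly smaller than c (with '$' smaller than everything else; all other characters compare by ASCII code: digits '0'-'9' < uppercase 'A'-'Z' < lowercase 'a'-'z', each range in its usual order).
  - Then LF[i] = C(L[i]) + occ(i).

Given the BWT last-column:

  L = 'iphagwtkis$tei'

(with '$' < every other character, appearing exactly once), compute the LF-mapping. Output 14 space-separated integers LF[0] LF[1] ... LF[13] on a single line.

Char counts: '$':1, 'a':1, 'e':1, 'g':1, 'h':1, 'i':3, 'k':1, 'p':1, 's':1, 't':2, 'w':1
C (first-col start): C('$')=0, C('a')=1, C('e')=2, C('g')=3, C('h')=4, C('i')=5, C('k')=8, C('p')=9, C('s')=10, C('t')=11, C('w')=13
L[0]='i': occ=0, LF[0]=C('i')+0=5+0=5
L[1]='p': occ=0, LF[1]=C('p')+0=9+0=9
L[2]='h': occ=0, LF[2]=C('h')+0=4+0=4
L[3]='a': occ=0, LF[3]=C('a')+0=1+0=1
L[4]='g': occ=0, LF[4]=C('g')+0=3+0=3
L[5]='w': occ=0, LF[5]=C('w')+0=13+0=13
L[6]='t': occ=0, LF[6]=C('t')+0=11+0=11
L[7]='k': occ=0, LF[7]=C('k')+0=8+0=8
L[8]='i': occ=1, LF[8]=C('i')+1=5+1=6
L[9]='s': occ=0, LF[9]=C('s')+0=10+0=10
L[10]='$': occ=0, LF[10]=C('$')+0=0+0=0
L[11]='t': occ=1, LF[11]=C('t')+1=11+1=12
L[12]='e': occ=0, LF[12]=C('e')+0=2+0=2
L[13]='i': occ=2, LF[13]=C('i')+2=5+2=7

Answer: 5 9 4 1 3 13 11 8 6 10 0 12 2 7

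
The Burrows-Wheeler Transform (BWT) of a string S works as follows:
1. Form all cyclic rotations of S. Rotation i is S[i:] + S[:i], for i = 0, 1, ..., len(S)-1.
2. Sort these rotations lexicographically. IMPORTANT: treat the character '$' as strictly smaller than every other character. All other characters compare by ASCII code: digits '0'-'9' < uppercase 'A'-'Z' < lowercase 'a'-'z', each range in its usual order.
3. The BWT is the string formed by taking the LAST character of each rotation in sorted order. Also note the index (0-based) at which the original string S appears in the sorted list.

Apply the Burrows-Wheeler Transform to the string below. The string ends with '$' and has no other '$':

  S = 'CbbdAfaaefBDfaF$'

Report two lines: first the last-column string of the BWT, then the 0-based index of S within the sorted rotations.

All 16 rotations (rotation i = S[i:]+S[:i]):
  rot[0] = CbbdAfaaefBDfaF$
  rot[1] = bbdAfaaefBDfaF$C
  rot[2] = bdAfaaefBDfaF$Cb
  rot[3] = dAfaaefBDfaF$Cbb
  rot[4] = AfaaefBDfaF$Cbbd
  rot[5] = faaefBDfaF$CbbdA
  rot[6] = aaefBDfaF$CbbdAf
  rot[7] = aefBDfaF$CbbdAfa
  rot[8] = efBDfaF$CbbdAfaa
  rot[9] = fBDfaF$CbbdAfaae
  rot[10] = BDfaF$CbbdAfaaef
  rot[11] = DfaF$CbbdAfaaefB
  rot[12] = faF$CbbdAfaaefBD
  rot[13] = aF$CbbdAfaaefBDf
  rot[14] = F$CbbdAfaaefBDfa
  rot[15] = $CbbdAfaaefBDfaF
Sorted (with $ < everything):
  sorted[0] = $CbbdAfaaefBDfaF  (last char: 'F')
  sorted[1] = AfaaefBDfaF$Cbbd  (last char: 'd')
  sorted[2] = BDfaF$CbbdAfaaef  (last char: 'f')
  sorted[3] = CbbdAfaaefBDfaF$  (last char: '$')
  sorted[4] = DfaF$CbbdAfaaefB  (last char: 'B')
  sorted[5] = F$CbbdAfaaefBDfa  (last char: 'a')
  sorted[6] = aF$CbbdAfaaefBDf  (last char: 'f')
  sorted[7] = aaefBDfaF$CbbdAf  (last char: 'f')
  sorted[8] = aefBDfaF$CbbdAfa  (last char: 'a')
  sorted[9] = bbdAfaaefBDfaF$C  (last char: 'C')
  sorted[10] = bdAfaaefBDfaF$Cb  (last char: 'b')
  sorted[11] = dAfaaefBDfaF$Cbb  (last char: 'b')
  sorted[12] = efBDfaF$CbbdAfaa  (last char: 'a')
  sorted[13] = fBDfaF$CbbdAfaae  (last char: 'e')
  sorted[14] = faF$CbbdAfaaefBD  (last char: 'D')
  sorted[15] = faaefBDfaF$CbbdA  (last char: 'A')
Last column: Fdf$BaffaCbbaeDA
Original string S is at sorted index 3

Answer: Fdf$BaffaCbbaeDA
3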